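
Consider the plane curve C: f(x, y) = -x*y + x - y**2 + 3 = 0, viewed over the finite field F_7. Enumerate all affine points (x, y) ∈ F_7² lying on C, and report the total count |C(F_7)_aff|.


Affine F_7-points: {(4, 0), (4, 3), (5, 4), (5, 5), (6, 2), (6, 6)}; count = 6.

For each of the 49 pairs (x, y) ∈ F_7², evaluate f(x, y) mod 7. Record the zeros.
  x = 0: [0↦3, 1↦2, 2↦6, 3↦1, 4↦1, 5↦6, 6↦2]  zeros at y ∈ ∅
  x = 1: [0↦4, 1↦2, 2↦5, 3↦6, 4↦5, 5↦2, 6↦4]  zeros at y ∈ ∅
  x = 2: [0↦5, 1↦2, 2↦4, 3↦4, 4↦2, 5↦5, 6↦6]  zeros at y ∈ ∅
  x = 3: [0↦6, 1↦2, 2↦3, 3↦2, 4↦6, 5↦1, 6↦1]  zeros at y ∈ ∅
  x = 4: [0↦0, 1↦2, 2↦2, 3↦0, 4↦3, 5↦4, 6↦3]  zeros at y ∈ {0, 3}
  x = 5: [0↦1, 1↦2, 2↦1, 3↦5, 4↦0, 5↦0, 6↦5]  zeros at y ∈ {4, 5}
  x = 6: [0↦2, 1↦2, 2↦0, 3↦3, 4↦4, 5↦3, 6↦0]  zeros at y ∈ {2, 6}
Collecting zeros: affine points = {(4, 0), (4, 3), (5, 4), (5, 5), (6, 2), (6, 6)}.
Total count |C(F_7)_aff| = 6.


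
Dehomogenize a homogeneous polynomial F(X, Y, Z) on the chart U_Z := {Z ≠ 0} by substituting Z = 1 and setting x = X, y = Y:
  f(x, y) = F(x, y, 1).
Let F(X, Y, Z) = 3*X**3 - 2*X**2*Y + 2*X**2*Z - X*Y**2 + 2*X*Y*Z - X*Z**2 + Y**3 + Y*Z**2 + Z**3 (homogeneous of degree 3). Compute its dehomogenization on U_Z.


f(x, y) = 3*x**3 - 2*x**2*y + 2*x**2 - x*y**2 + 2*x*y - x + y**3 + y + 1

On U_Z we set Z = 1. Each monomial c·X^i·Y^j·Z^k in F becomes c·x^i·y^j·1^k = c·x^i·y^j.
Substituting Z = 1: F(X, Y, 1) = 3*x**3 - 2*x**2*y + 2*x**2 - x*y**2 + 2*x*y - x + y**3 + y + 1.
Note: deg(f) ≤ deg(F) = 3; strict inequality happens when F is divisible by Z (lost terms).


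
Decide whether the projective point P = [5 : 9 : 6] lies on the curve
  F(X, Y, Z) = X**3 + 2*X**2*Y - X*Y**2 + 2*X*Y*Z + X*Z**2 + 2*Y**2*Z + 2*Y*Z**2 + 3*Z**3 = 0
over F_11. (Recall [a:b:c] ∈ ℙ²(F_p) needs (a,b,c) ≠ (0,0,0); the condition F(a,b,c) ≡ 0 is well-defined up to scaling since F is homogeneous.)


F(5,9,6) ≡ 1 (mod 11); P is NOT on the curve.

Evaluate F(5, 9, 6) term-by-term (mod 11).
  X**3 ↦ 1·125·1·1 = 125
  2*X**2*Y ↦ 2·25·9·1 = 450
  -X*Y**2 ↦ -1·5·81·1 = -405
  2*X*Y*Z ↦ 2·5·9·6 = 540
  X*Z**2 ↦ 1·5·1·36 = 180
  2*Y**2*Z ↦ 2·1·81·6 = 972
  2*Y*Z**2 ↦ 2·1·9·36 = 648
  3*Z**3 ↦ 3·1·1·216 = 648
Sum: F(5, 9, 6) = (125) + (450) + (-405) + (540) + (180) + (972) + (648) + (648) = 3158.
Reducing mod 11: 3158 ≡ 1 (mod 11).
Since F(a, b, c) ≡ 1 ≠ 0 (mod 11), P does NOT lie on the curve.


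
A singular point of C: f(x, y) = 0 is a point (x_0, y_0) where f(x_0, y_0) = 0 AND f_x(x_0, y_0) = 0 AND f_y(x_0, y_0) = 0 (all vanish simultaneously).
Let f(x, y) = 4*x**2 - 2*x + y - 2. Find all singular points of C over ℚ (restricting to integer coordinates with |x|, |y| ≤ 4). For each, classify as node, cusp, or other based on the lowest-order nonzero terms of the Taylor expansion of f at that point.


No singular points in the scanned grid; C is smooth there.

Compute partial derivatives:
  f_x = 8*x - 2.
  f_y = 1.
f_y = 1 is a nonzero constant, so f_y never vanishes: no point (x, y) can satisfy f = f_x = f_y = 0. In particular no (x, y) ∈ {−4, ..., 4}² is singular; the curve is smooth.


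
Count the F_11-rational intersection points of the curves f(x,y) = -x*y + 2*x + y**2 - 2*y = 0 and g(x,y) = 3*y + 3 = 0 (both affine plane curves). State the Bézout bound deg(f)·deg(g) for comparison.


Common zeros: {(10, 10)}; count = 1; Bézout bound = 2.

deg(f) = 2, deg(g) = 1, so Bézout bound = 2.
Scan x ∈ F_11. For each x, list the y ∈ F_11 with f(x, y) ≡ 0 and those with g(x, y) ≡ 0 (mod 11); the common zeros in that column are the intersection.
  x = 0: f ≡ 0 at y ∈ {0, 2}; g ≡ 0 at y ∈ {10}; common: ∅.
  x = 1: f ≡ 0 at y ∈ {1, 2}; g ≡ 0 at y ∈ {10}; common: ∅.
  x = 2: f ≡ 0 at y ∈ {2}; g ≡ 0 at y ∈ {10}; common: ∅.
  x = 3: f ≡ 0 at y ∈ {2, 3}; g ≡ 0 at y ∈ {10}; common: ∅.
  x = 4: f ≡ 0 at y ∈ {2, 4}; g ≡ 0 at y ∈ {10}; common: ∅.
  x = 5: f ≡ 0 at y ∈ {2, 5}; g ≡ 0 at y ∈ {10}; common: ∅.
  x = 6: f ≡ 0 at y ∈ {2, 6}; g ≡ 0 at y ∈ {10}; common: ∅.
  x = 7: f ≡ 0 at y ∈ {2, 7}; g ≡ 0 at y ∈ {10}; common: ∅.
  x = 8: f ≡ 0 at y ∈ {2, 8}; g ≡ 0 at y ∈ {10}; common: ∅.
  x = 9: f ≡ 0 at y ∈ {2, 9}; g ≡ 0 at y ∈ {10}; common: ∅.
  x = 10: f ≡ 0 at y ∈ {2, 10}; g ≡ 0 at y ∈ {10}; common: {10}.
Collecting: common zeros = {(10, 10)}, so the count is 1.
Comparison with the Bézout bound: 1 ≤ 2 = deg(f)·deg(g), as expected for curves with no common component (the affine F_11-count falls short of the bound because intersections may lie at infinity, over extension fields, or carry multiplicity).


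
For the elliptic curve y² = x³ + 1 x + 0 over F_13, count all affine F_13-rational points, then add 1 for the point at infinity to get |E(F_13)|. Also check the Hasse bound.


Affine points = {(0, 0), (2, 6), (2, 7), (3, 2), (3, 11), (4, 4), (4, 9), (5, 0), (6, 1), (6, 12), (7, 5), (7, 8), (8, 0), (9, 6), (9, 7), (10, 3), (10, 10), (11, 4), (11, 9)}; affine count = 19; |E(F_13)| = 20.

Discriminant check: Δ ∝ 4a³ + 27b² = 4·1³ + 27·0² = 4·1 + 27·0 ≡ 4 (mod 13). Nonzero ⇒ E is nonsingular.
For each x ∈ F_13, compute rhs = x³ + 1·x + 0 mod 13, then count y ∈ F_13 with y² ≡ rhs.
  x = 0: rhs = 0, matching y values: 0 (1 points).
  x = 1: rhs = 2, matching y values: none (0 points).
  x = 2: rhs = 10, matching y values: 6, 7 (2 points).
  x = 3: rhs = 4, matching y values: 2, 11 (2 points).
  x = 4: rhs = 3, matching y values: 4, 9 (2 points).
  x = 5: rhs = 0, matching y values: 0 (1 points).
  x = 6: rhs = 1, matching y values: 1, 12 (2 points).
  x = 7: rhs = 12, matching y values: 5, 8 (2 points).
  x = 8: rhs = 0, matching y values: 0 (1 points).
  x = 9: rhs = 10, matching y values: 6, 7 (2 points).
  x = 10: rhs = 9, matching y values: 3, 10 (2 points).
  x = 11: rhs = 3, matching y values: 4, 9 (2 points).
  x = 12: rhs = 11, matching y values: none (0 points).
Total affine count: 19.
Full point count |E(F_13)| = 19 + 1 = 20.
Hasse bound: |20 − (13+1)| = |6| = 6 ≤ 2√13 ≈ 7.2111 ✓.


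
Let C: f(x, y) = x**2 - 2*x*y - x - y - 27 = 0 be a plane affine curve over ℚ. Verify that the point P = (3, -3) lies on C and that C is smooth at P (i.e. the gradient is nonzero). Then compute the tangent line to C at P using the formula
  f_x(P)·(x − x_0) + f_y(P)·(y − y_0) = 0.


Tangent line at P: 11*x - 7*y - 54 = 0.

Step 1: f(3, -3) = 0, so P lies on C.
Step 2: partial derivatives
  f_x(x, y) = 2*x - 2*y - 1, f_y(x, y) = -2*x - 1.
  f_x(P) = 11, f_y(P) = -7 (gradient nonzero, so P is smooth).
Step 3: tangent line at P: 11·(x − 3) + -7·(y − -3) = 0.
Expanding: 11*x - 7*y - 54 = 0.


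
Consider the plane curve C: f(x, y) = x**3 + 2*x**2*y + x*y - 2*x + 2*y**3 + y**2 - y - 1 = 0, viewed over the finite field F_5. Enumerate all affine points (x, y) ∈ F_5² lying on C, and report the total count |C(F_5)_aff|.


Affine F_5-points: {(1, 4), (2, 1), (3, 0), (3, 2), (4, 0), (4, 2)}; count = 6.

For each of the 25 pairs (x, y) ∈ F_5², evaluate f(x, y) mod 5. Record the zeros.
  x = 0: [0↦4, 1↦1, 2↦2, 3↦4, 4↦4]  zeros at y ∈ ∅
  x = 1: [0↦3, 1↦3, 2↦2, 3↦2, 4↦0]  zeros at y ∈ {4}
  x = 2: [0↦3, 1↦0, 2↦1, 3↦3, 4↦3]  zeros at y ∈ {1}
  x = 3: [0↦0, 1↦3, 2↦0, 3↦3, 4↦4]  zeros at y ∈ {0, 2}
  x = 4: [0↦0, 1↦3, 2↦0, 3↦3, 4↦4]  zeros at y ∈ {0, 2}
Collecting zeros: affine points = {(1, 4), (2, 1), (3, 0), (3, 2), (4, 0), (4, 2)}.
Total count |C(F_5)_aff| = 6.


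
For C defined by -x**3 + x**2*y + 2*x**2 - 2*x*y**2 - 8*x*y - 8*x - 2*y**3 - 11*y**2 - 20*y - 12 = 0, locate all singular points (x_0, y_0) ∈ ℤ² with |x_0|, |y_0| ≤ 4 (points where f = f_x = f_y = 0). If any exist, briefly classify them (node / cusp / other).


Singular points: {(0, -2)}; classification: cusp.

Compute partial derivatives:
  f_x = -3*x**2 + 2*x*y + 4*x - 2*y**2 - 8*y - 8.
  f_y = x**2 - 4*x*y - 8*x - 6*y**2 - 22*y - 20.
Scan x_0 ∈ {−4, ..., 4}. For each x_0, f_y(x_0, y) is a polynomial in y; find its integer roots y ∈ {−4, ..., 4}, then test f_x and f at those candidates.
  x = -4: f_y(-4, y) = -6*y**2 - 6*y + 28; no integer root y with |y| ≤ 4.
  x = -3: f_y(-3, y) = -6*y**2 - 10*y + 13; no integer root y with |y| ≤ 4.
  x = -2: f_y(-2, y) = -6*y**2 - 14*y; vanishes at y ∈ {0}. (-2, 0): f_x = -28 ≠ 0.
  x = -1: f_y(-1, y) = -6*y**2 - 18*y - 11; no integer root y with |y| ≤ 4.
  x = 0: f_y(0, y) = -6*y**2 - 22*y - 20; vanishes at y ∈ {-2}. (0, -2): f_x = 0, f = 0 — SINGULAR.
  x = 1: f_y(1, y) = -6*y**2 - 26*y - 27; no integer root y with |y| ≤ 4.
  x = 2: f_y(2, y) = -6*y**2 - 30*y - 32; no integer root y with |y| ≤ 4.
  x = 3: f_y(3, y) = -6*y**2 - 34*y - 35; no integer root y with |y| ≤ 4.
  x = 4: f_y(4, y) = -6*y**2 - 38*y - 36; no integer root y with |y| ≤ 4.
Only singular point on the grid: (0, -2).
Classify: substitute x = 0 + u, y = -2 + v and expand: f = -u**3 + u**2*v - 2*u*v**2 - 2*v**3 + v**2.
No constant or linear terms (consistent with a singular point). Quadratic part: v**2. Cubic part: -u**3 + u**2*v - 2*u*v**2 - 2*v**3.
The quadratic part v**2 is a perfect square, so there is a single (double) tangent line v = 0, i.e. y = -2. Restricting the cubic part to that line (v = 0) leaves -u**3 ≠ 0, so f is not divisible by v and the branch is v² ≈ u**3 to lowest order — this is a cusp.
Classification: cusp.


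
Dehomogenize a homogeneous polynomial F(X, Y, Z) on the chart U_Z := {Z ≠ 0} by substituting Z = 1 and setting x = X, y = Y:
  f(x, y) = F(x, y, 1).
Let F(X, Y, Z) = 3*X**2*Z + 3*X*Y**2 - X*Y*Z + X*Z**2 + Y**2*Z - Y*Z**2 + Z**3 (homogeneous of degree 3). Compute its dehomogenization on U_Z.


f(x, y) = 3*x**2 + 3*x*y**2 - x*y + x + y**2 - y + 1

On U_Z we set Z = 1. Each monomial c·X^i·Y^j·Z^k in F becomes c·x^i·y^j·1^k = c·x^i·y^j.
Substituting Z = 1: F(X, Y, 1) = 3*x**2 + 3*x*y**2 - x*y + x + y**2 - y + 1.
Note: deg(f) ≤ deg(F) = 3; strict inequality happens when F is divisible by Z (lost terms).


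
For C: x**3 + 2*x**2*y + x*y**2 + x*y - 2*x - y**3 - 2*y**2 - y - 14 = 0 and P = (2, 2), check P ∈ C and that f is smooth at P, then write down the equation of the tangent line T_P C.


Tangent line at P: 32*x - 3*y - 58 = 0.

Step 1: f(2, 2) = 0, so P lies on C.
Step 2: partial derivatives
  f_x(x, y) = 3*x**2 + 4*x*y + y**2 + y - 2, f_y(x, y) = 2*x**2 + 2*x*y + x - 3*y**2 - 4*y - 1.
  f_x(P) = 32, f_y(P) = -3 (gradient nonzero, so P is smooth).
Step 3: tangent line at P: 32·(x − 2) + -3·(y − 2) = 0.
Expanding: 32*x - 3*y - 58 = 0.


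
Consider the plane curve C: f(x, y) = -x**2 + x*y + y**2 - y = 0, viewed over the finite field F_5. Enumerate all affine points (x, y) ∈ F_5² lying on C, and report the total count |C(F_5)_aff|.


Affine F_5-points: {(0, 0), (0, 1), (1, 1), (1, 4), (3, 4)}; count = 5.

For each of the 25 pairs (x, y) ∈ F_5², evaluate f(x, y) mod 5. Record the zeros.
  x = 0: [0↦0, 1↦0, 2↦2, 3↦1, 4↦2]  zeros at y ∈ {0, 1}
  x = 1: [0↦4, 1↦0, 2↦3, 3↦3, 4↦0]  zeros at y ∈ {1, 4}
  x = 2: [0↦1, 1↦3, 2↦2, 3↦3, 4↦1]  zeros at y ∈ ∅
  x = 3: [0↦1, 1↦4, 2↦4, 3↦1, 4↦0]  zeros at y ∈ {4}
  x = 4: [0↦4, 1↦3, 2↦4, 3↦2, 4↦2]  zeros at y ∈ ∅
Collecting zeros: affine points = {(0, 0), (0, 1), (1, 1), (1, 4), (3, 4)}.
Total count |C(F_5)_aff| = 5.


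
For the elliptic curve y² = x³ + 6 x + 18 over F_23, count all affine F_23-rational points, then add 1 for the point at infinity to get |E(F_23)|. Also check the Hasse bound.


Affine points = {(0, 8), (0, 15), (1, 5), (1, 18), (5, 9), (5, 14), (7, 9), (7, 14), (8, 7), (8, 16), (11, 9), (11, 14), (12, 1), (12, 22), (13, 4), (13, 19), (16, 1), (16, 22), (18, 1), (18, 22)}; affine count = 20; |E(F_23)| = 21.

Discriminant check: Δ ∝ 4a³ + 27b² = 4·6³ + 27·18² = 4·216 + 27·324 ≡ 21 (mod 23). Nonzero ⇒ E is nonsingular.
For each x ∈ F_23, compute rhs = x³ + 6·x + 18 mod 23, then count y ∈ F_23 with y² ≡ rhs.
  x = 0: rhs = 18, matching y values: 8, 15 (2 points).
  x = 1: rhs = 2, matching y values: 5, 18 (2 points).
  x = 2: rhs = 15, matching y values: none (0 points).
  x = 3: rhs = 17, matching y values: none (0 points).
  x = 4: rhs = 14, matching y values: none (0 points).
  x = 5: rhs = 12, matching y values: 9, 14 (2 points).
  x = 6: rhs = 17, matching y values: none (0 points).
  x = 7: rhs = 12, matching y values: 9, 14 (2 points).
  x = 8: rhs = 3, matching y values: 7, 16 (2 points).
  x = 9: rhs = 19, matching y values: none (0 points).
  x = 10: rhs = 20, matching y values: none (0 points).
  x = 11: rhs = 12, matching y values: 9, 14 (2 points).
  x = 12: rhs = 1, matching y values: 1, 22 (2 points).
  x = 13: rhs = 16, matching y values: 4, 19 (2 points).
  x = 14: rhs = 17, matching y values: none (0 points).
  x = 15: rhs = 10, matching y values: none (0 points).
  x = 16: rhs = 1, matching y values: 1, 22 (2 points).
  x = 17: rhs = 19, matching y values: none (0 points).
  x = 18: rhs = 1, matching y values: 1, 22 (2 points).
  x = 19: rhs = 22, matching y values: none (0 points).
  x = 20: rhs = 19, matching y values: none (0 points).
  x = 21: rhs = 21, matching y values: none (0 points).
  x = 22: rhs = 11, matching y values: none (0 points).
Total affine count: 20.
Full point count |E(F_23)| = 20 + 1 = 21.
Hasse bound: |21 − (23+1)| = |-3| = 3 ≤ 2√23 ≈ 9.5917 ✓.


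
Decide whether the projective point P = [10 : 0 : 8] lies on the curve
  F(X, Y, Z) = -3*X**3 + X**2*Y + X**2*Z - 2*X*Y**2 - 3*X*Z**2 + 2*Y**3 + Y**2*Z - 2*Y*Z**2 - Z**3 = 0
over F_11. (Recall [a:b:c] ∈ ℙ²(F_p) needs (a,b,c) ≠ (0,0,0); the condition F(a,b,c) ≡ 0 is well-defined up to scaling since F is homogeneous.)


F(10,0,8) ≡ 10 (mod 11); P is NOT on the curve.

Evaluate F(10, 0, 8) term-by-term (mod 11).
  -3*X**3 ↦ -3·1000·1·1 = -3000
  X**2*Y ↦ 1·100·0·1 = 0
  X**2*Z ↦ 1·100·1·8 = 800
  -2*X*Y**2 ↦ -2·10·0·1 = 0
  -3*X*Z**2 ↦ -3·10·1·64 = -1920
  2*Y**3 ↦ 2·1·0·1 = 0
  Y**2*Z ↦ 1·1·0·8 = 0
  -2*Y*Z**2 ↦ -2·1·0·64 = 0
  -Z**3 ↦ -1·1·1·512 = -512
Sum: F(10, 0, 8) = (-3000) + (0) + (800) + (0) + (-1920) + (0) + (0) + (0) + (-512) = -4632.
Reducing mod 11: -4632 ≡ 10 (mod 11).
Since F(a, b, c) ≡ 10 ≠ 0 (mod 11), P does NOT lie on the curve.


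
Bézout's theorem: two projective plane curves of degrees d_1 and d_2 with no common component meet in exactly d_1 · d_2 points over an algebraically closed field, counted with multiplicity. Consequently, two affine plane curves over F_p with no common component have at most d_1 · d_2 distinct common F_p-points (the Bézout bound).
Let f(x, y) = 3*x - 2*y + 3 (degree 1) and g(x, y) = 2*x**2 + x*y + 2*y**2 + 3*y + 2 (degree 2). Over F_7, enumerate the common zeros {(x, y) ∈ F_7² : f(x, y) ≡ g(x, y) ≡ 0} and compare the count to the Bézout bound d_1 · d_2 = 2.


Common zeros: ∅; count = 0; Bézout bound = 2.

deg(f) = 1, deg(g) = 2, so Bézout bound = 2.
Scan x ∈ F_7. For each x, list the y ∈ F_7 with f(x, y) ≡ 0 and those with g(x, y) ≡ 0 (mod 7); the common zeros in that column are the intersection.
  x = 0: f ≡ 0 at y ∈ {5}; g ≡ 0 at y ∈ {1}; common: ∅.
  x = 1: f ≡ 0 at y ∈ {3}; g ≡ 0 at y ∈ ∅; common: ∅.
  x = 2: f ≡ 0 at y ∈ {1}; g ≡ 0 at y ∈ {2, 6}; common: ∅.
  x = 3: f ≡ 0 at y ∈ {6}; g ≡ 0 at y ∈ {1, 3}; common: ∅.
  x = 4: f ≡ 0 at y ∈ {4}; g ≡ 0 at y ∈ {2, 5}; common: ∅.
  x = 5: f ≡ 0 at y ∈ {2}; g ≡ 0 at y ∈ ∅; common: ∅.
  x = 6: f ≡ 0 at y ∈ {0}; g ≡ 0 at y ∈ {3}; common: ∅.
Collecting: common zeros = ∅, so the count is 0.
Comparison with the Bézout bound: 0 ≤ 2 = deg(f)·deg(g), as expected for curves with no common component (the affine F_7-count falls short of the bound because intersections may lie at infinity, over extension fields, or carry multiplicity).


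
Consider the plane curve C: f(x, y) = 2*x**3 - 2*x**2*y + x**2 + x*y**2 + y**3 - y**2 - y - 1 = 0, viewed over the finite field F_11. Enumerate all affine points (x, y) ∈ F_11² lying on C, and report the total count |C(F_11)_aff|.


Affine F_11-points: {(0, 7), (0, 9), (1, 1), (1, 9), (2, 9), (3, 8), (4, 0), (4, 8), (5, 4), (6, 4), (6, 5), (6, 8), (7, 6), (8, 6), (9, 4)}; count = 15.

For each of the 121 pairs (x, y) ∈ F_11², evaluate f(x, y) mod 11. Record the zeros.
  x = 0: [0↦10, 1↦9, 2↦1, 3↦3, 4↦10, 5↦6, 6↦8, 7↦0, 8↦10, 9↦0, 10↦9]  zeros at y ∈ {7, 9}
  x = 1: [0↦2, 1↦0, 2↦4, 3↦9, 4↦10, 5↦2, 6↦2, 7↦5, 8↦6, 9↦0, 10↦4]  zeros at y ∈ {1, 9}
  x = 2: [0↦8, 1↦1, 2↦2, 3↦6, 4↦8, 5↦3, 6↦8, 7↦7, 8↦6, 9↦0, 10↦6]  zeros at y ∈ {9}
  x = 3: [0↦7, 1↦2, 2↦7, 3↦6, 4↦5, 5↦10, 6↦5, 7↦7, 8↦0, 9↦1, 10↦5]  zeros at y ∈ {8}
  x = 4: [0↦0, 1↦4, 2↦9, 3↦10, 4↦2, 5↦2, 6↦5, 7↦6, 8↦0, 9↦4, 10↦2]  zeros at y ∈ {0, 8}
  x = 5: [0↦10, 1↦8, 2↦9, 3↦8, 4↦0, 5↦2, 6↦9, 7↦5, 8↦7, 9↦10, 10↦9]  zeros at y ∈ {4}
  x = 6: [0↦5, 1↦4, 2↦8, 3↦1, 4↦0, 5↦0, 6↦7, 7↦5, 8↦0, 9↦9, 10↦5]  zeros at y ∈ {4, 5, 8}
  x = 7: [0↦8, 1↦4, 2↦7, 3↦1, 4↦3, 5↦8, 6↦0, 7↦7, 8↦2, 9↦2, 10↦2]  zeros at y ∈ {6}
  x = 8: [0↦9, 1↦9, 2↦7, 3↦9, 4↦10, 5↦5, 6↦0, 7↦1, 8↦3, 9↦1, 10↦1]  zeros at y ∈ {6}
  x = 9: [0↦9, 1↦9, 2↦9, 3↦4, 4↦0, 5↦3, 6↦8, 7↦10, 8↦4, 9↦7, 10↦3]  zeros at y ∈ {4}
  x = 10: [0↦9, 1↦5, 2↦3, 3↦9, 4↦7, 5↦3, 6↦3, 7↦2, 8↦6, 9↦10, 10↦9]  zeros at y ∈ ∅
Collecting zeros: affine points = {(0, 7), (0, 9), (1, 1), (1, 9), (2, 9), (3, 8), (4, 0), (4, 8), (5, 4), (6, 4), (6, 5), (6, 8), (7, 6), (8, 6), (9, 4)}.
Total count |C(F_11)_aff| = 15.


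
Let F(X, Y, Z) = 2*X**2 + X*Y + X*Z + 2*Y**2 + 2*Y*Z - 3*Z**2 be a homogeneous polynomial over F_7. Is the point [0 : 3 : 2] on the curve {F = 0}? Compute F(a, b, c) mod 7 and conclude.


F(0,3,2) ≡ 4 (mod 7); P is NOT on the curve.

Evaluate F(0, 3, 2) term-by-term (mod 7).
  2*X**2 ↦ 2·0·1·1 = 0
  X*Y ↦ 1·0·3·1 = 0
  X*Z ↦ 1·0·1·2 = 0
  2*Y**2 ↦ 2·1·9·1 = 18
  2*Y*Z ↦ 2·1·3·2 = 12
  -3*Z**2 ↦ -3·1·1·4 = -12
Sum: F(0, 3, 2) = (0) + (0) + (0) + (18) + (12) + (-12) = 18.
Reducing mod 7: 18 ≡ 4 (mod 7).
Since F(a, b, c) ≡ 4 ≠ 0 (mod 7), P does NOT lie on the curve.


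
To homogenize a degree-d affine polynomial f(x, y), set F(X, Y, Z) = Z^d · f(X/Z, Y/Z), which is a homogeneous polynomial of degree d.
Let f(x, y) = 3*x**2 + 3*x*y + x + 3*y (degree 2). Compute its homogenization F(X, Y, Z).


F(X, Y, Z) = 3*X**2 + 3*X*Y + X*Z + 3*Y*Z

deg(f) = 2.
Substitute x = X/Z, y = Y/Z into f, then multiply by Z^2.
  monomial 3·x^2·y^0 ↦ 3·X^2·Y^0·Z^0.
  monomial 3·x^1·y^1 ↦ 3·X^1·Y^1·Z^0.
  monomial 1·x^1·y^0 ↦ 1·X^1·Y^0·Z^1.
  monomial 3·x^0·y^1 ↦ 3·X^0·Y^1·Z^1.
Collecting: F(X, Y, Z) = 3*X**2 + 3*X*Y + X*Z + 3*Y*Z.


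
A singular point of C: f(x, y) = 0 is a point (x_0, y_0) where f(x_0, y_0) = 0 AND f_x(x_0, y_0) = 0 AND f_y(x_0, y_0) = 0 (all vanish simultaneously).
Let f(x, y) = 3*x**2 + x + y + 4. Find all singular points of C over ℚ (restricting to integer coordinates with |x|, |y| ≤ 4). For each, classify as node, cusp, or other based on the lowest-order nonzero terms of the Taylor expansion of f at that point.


No singular points in the scanned grid; C is smooth there.

Compute partial derivatives:
  f_x = 6*x + 1.
  f_y = 1.
f_y = 1 is a nonzero constant, so f_y never vanishes: no point (x, y) can satisfy f = f_x = f_y = 0. In particular no (x, y) ∈ {−4, ..., 4}² is singular; the curve is smooth.


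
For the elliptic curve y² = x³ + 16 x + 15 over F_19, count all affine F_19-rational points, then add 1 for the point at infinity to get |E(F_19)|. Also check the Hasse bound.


Affine points = {(2, 6), (2, 13), (5, 7), (5, 12), (6, 2), (6, 17), (8, 3), (8, 16), (10, 4), (10, 15), (12, 4), (12, 15), (13, 8), (13, 11), (14, 0), (15, 1), (15, 18), (16, 4), (16, 15), (18, 6), (18, 13)}; affine count = 21; |E(F_19)| = 22.

Discriminant check: Δ ∝ 4a³ + 27b² = 4·16³ + 27·15² = 4·4096 + 27·225 ≡ 1 (mod 19). Nonzero ⇒ E is nonsingular.
For each x ∈ F_19, compute rhs = x³ + 16·x + 15 mod 19, then count y ∈ F_19 with y² ≡ rhs.
  x = 0: rhs = 15, matching y values: none (0 points).
  x = 1: rhs = 13, matching y values: none (0 points).
  x = 2: rhs = 17, matching y values: 6, 13 (2 points).
  x = 3: rhs = 14, matching y values: none (0 points).
  x = 4: rhs = 10, matching y values: none (0 points).
  x = 5: rhs = 11, matching y values: 7, 12 (2 points).
  x = 6: rhs = 4, matching y values: 2, 17 (2 points).
  x = 7: rhs = 14, matching y values: none (0 points).
  x = 8: rhs = 9, matching y values: 3, 16 (2 points).
  x = 9: rhs = 14, matching y values: none (0 points).
  x = 10: rhs = 16, matching y values: 4, 15 (2 points).
  x = 11: rhs = 2, matching y values: none (0 points).
  x = 12: rhs = 16, matching y values: 4, 15 (2 points).
  x = 13: rhs = 7, matching y values: 8, 11 (2 points).
  x = 14: rhs = 0, matching y values: 0 (1 points).
  x = 15: rhs = 1, matching y values: 1, 18 (2 points).
  x = 16: rhs = 16, matching y values: 4, 15 (2 points).
  x = 17: rhs = 13, matching y values: none (0 points).
  x = 18: rhs = 17, matching y values: 6, 13 (2 points).
Total affine count: 21.
Full point count |E(F_19)| = 21 + 1 = 22.
Hasse bound: |22 − (19+1)| = |2| = 2 ≤ 2√19 ≈ 8.7178 ✓.


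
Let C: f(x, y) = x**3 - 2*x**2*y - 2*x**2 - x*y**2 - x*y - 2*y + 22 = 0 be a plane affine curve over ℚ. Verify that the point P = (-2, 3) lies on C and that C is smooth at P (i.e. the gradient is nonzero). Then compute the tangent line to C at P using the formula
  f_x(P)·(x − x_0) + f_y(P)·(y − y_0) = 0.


Tangent line at P: 32*x + 4*y + 52 = 0.

Step 1: f(-2, 3) = 0, so P lies on C.
Step 2: partial derivatives
  f_x(x, y) = 3*x**2 - 4*x*y - 4*x - y**2 - y, f_y(x, y) = -2*x**2 - 2*x*y - x - 2.
  f_x(P) = 32, f_y(P) = 4 (gradient nonzero, so P is smooth).
Step 3: tangent line at P: 32·(x − -2) + 4·(y − 3) = 0.
Expanding: 32*x + 4*y + 52 = 0.


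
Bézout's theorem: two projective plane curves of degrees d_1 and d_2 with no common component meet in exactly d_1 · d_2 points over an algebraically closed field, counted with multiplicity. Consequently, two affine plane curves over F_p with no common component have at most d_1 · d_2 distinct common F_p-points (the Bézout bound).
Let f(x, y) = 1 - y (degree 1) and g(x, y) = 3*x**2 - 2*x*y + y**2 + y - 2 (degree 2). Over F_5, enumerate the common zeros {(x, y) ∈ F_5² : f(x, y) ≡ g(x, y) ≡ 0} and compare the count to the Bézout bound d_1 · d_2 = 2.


Common zeros: {(0, 1), (4, 1)}; count = 2; Bézout bound = 2.

deg(f) = 1, deg(g) = 2, so Bézout bound = 2.
Scan x ∈ F_5. For each x, list the y ∈ F_5 with f(x, y) ≡ 0 and those with g(x, y) ≡ 0 (mod 5); the common zeros in that column are the intersection.
  x = 0: f ≡ 0 at y ∈ {1}; g ≡ 0 at y ∈ {1, 3}; common: {1}.
  x = 1: f ≡ 0 at y ∈ {1}; g ≡ 0 at y ∈ ∅; common: ∅.
  x = 2: f ≡ 0 at y ∈ {1}; g ≡ 0 at y ∈ {0, 3}; common: ∅.
  x = 3: f ≡ 0 at y ∈ {1}; g ≡ 0 at y ∈ {0}; common: ∅.
  x = 4: f ≡ 0 at y ∈ {1}; g ≡ 0 at y ∈ {1}; common: {1}.
Collecting: common zeros = {(0, 1), (4, 1)}, so the count is 2.
Comparison with the Bézout bound: 2 ≤ 2 = deg(f)·deg(g), as expected for curves with no common component (the bound is attained).


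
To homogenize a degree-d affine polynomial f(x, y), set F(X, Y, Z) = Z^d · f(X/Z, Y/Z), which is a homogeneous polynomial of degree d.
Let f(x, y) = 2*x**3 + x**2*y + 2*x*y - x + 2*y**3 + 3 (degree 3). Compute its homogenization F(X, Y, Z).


F(X, Y, Z) = 2*X**3 + X**2*Y + 2*X*Y*Z - X*Z**2 + 2*Y**3 + 3*Z**3

deg(f) = 3.
Substitute x = X/Z, y = Y/Z into f, then multiply by Z^3.
  monomial 2·x^3·y^0 ↦ 2·X^3·Y^0·Z^0.
  monomial 1·x^2·y^1 ↦ 1·X^2·Y^1·Z^0.
  monomial 2·x^1·y^1 ↦ 2·X^1·Y^1·Z^1.
  monomial -1·x^1·y^0 ↦ -1·X^1·Y^0·Z^2.
  monomial 2·x^0·y^3 ↦ 2·X^0·Y^3·Z^0.
  monomial 3·x^0·y^0 ↦ 3·X^0·Y^0·Z^3.
Collecting: F(X, Y, Z) = 2*X**3 + X**2*Y + 2*X*Y*Z - X*Z**2 + 2*Y**3 + 3*Z**3.


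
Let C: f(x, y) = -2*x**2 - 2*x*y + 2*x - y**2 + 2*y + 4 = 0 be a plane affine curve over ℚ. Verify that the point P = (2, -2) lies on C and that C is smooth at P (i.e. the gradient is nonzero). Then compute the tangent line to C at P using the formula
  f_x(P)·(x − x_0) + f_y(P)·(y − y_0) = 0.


Tangent line at P: -2*x + 2*y + 8 = 0.

Step 1: f(2, -2) = 0, so P lies on C.
Step 2: partial derivatives
  f_x(x, y) = -4*x - 2*y + 2, f_y(x, y) = -2*x - 2*y + 2.
  f_x(P) = -2, f_y(P) = 2 (gradient nonzero, so P is smooth).
Step 3: tangent line at P: -2·(x − 2) + 2·(y − -2) = 0.
Expanding: -2*x + 2*y + 8 = 0.


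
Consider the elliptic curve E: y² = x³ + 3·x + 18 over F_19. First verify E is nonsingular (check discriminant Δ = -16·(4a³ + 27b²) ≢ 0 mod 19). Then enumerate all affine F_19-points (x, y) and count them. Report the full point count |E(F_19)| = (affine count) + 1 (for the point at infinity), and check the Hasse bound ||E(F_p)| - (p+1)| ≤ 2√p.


Affine points = {(3, 4), (3, 15), (5, 5), (5, 14), (6, 9), (6, 10), (14, 7), (14, 12), (16, 1), (16, 18), (17, 2), (17, 17)}; affine count = 12; |E(F_19)| = 13.

Discriminant check: Δ ∝ 4a³ + 27b² = 4·3³ + 27·18² = 4·27 + 27·324 ≡ 2 (mod 19). Nonzero ⇒ E is nonsingular.
For each x ∈ F_19, compute rhs = x³ + 3·x + 18 mod 19, then count y ∈ F_19 with y² ≡ rhs.
  x = 0: rhs = 18, matching y values: none (0 points).
  x = 1: rhs = 3, matching y values: none (0 points).
  x = 2: rhs = 13, matching y values: none (0 points).
  x = 3: rhs = 16, matching y values: 4, 15 (2 points).
  x = 4: rhs = 18, matching y values: none (0 points).
  x = 5: rhs = 6, matching y values: 5, 14 (2 points).
  x = 6: rhs = 5, matching y values: 9, 10 (2 points).
  x = 7: rhs = 2, matching y values: none (0 points).
  x = 8: rhs = 3, matching y values: none (0 points).
  x = 9: rhs = 14, matching y values: none (0 points).
  x = 10: rhs = 3, matching y values: none (0 points).
  x = 11: rhs = 14, matching y values: none (0 points).
  x = 12: rhs = 15, matching y values: none (0 points).
  x = 13: rhs = 12, matching y values: none (0 points).
  x = 14: rhs = 11, matching y values: 7, 12 (2 points).
  x = 15: rhs = 18, matching y values: none (0 points).
  x = 16: rhs = 1, matching y values: 1, 18 (2 points).
  x = 17: rhs = 4, matching y values: 2, 17 (2 points).
  x = 18: rhs = 14, matching y values: none (0 points).
Total affine count: 12.
Full point count |E(F_19)| = 12 + 1 = 13.
Hasse bound: |13 − (19+1)| = |-7| = 7 ≤ 2√19 ≈ 8.7178 ✓.


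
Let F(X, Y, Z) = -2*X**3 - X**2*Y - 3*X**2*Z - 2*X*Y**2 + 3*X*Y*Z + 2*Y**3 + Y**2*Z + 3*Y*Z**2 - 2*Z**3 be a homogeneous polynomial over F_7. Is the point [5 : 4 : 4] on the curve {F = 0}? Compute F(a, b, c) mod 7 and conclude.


F(5,4,4) ≡ 1 (mod 7); P is NOT on the curve.

Evaluate F(5, 4, 4) term-by-term (mod 7).
  -2*X**3 ↦ -2·125·1·1 = -250
  -X**2*Y ↦ -1·25·4·1 = -100
  -3*X**2*Z ↦ -3·25·1·4 = -300
  -2*X*Y**2 ↦ -2·5·16·1 = -160
  3*X*Y*Z ↦ 3·5·4·4 = 240
  2*Y**3 ↦ 2·1·64·1 = 128
  Y**2*Z ↦ 1·1·16·4 = 64
  3*Y*Z**2 ↦ 3·1·4·16 = 192
  -2*Z**3 ↦ -2·1·1·64 = -128
Sum: F(5, 4, 4) = (-250) + (-100) + (-300) + (-160) + (240) + (128) + (64) + (192) + (-128) = -314.
Reducing mod 7: -314 ≡ 1 (mod 7).
Since F(a, b, c) ≡ 1 ≠ 0 (mod 7), P does NOT lie on the curve.


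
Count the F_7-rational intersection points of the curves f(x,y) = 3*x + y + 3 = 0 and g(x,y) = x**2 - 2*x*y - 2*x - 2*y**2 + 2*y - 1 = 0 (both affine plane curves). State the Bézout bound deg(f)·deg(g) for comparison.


Common zeros: {(3, 2), (5, 3)}; count = 2; Bézout bound = 2.

deg(f) = 1, deg(g) = 2, so Bézout bound = 2.
Scan x ∈ F_7. For each x, list the y ∈ F_7 with f(x, y) ≡ 0 and those with g(x, y) ≡ 0 (mod 7); the common zeros in that column are the intersection.
  x = 0: f ≡ 0 at y ∈ {4}; g ≡ 0 at y ∈ ∅; common: ∅.
  x = 1: f ≡ 0 at y ∈ {1}; g ≡ 0 at y ∈ ∅; common: ∅.
  x = 2: f ≡ 0 at y ∈ {5}; g ≡ 0 at y ∈ ∅; common: ∅.
  x = 3: f ≡ 0 at y ∈ {2}; g ≡ 0 at y ∈ {2, 3}; common: {2}.
  x = 4: f ≡ 0 at y ∈ {6}; g ≡ 0 at y ∈ {0, 4}; common: ∅.
  x = 5: f ≡ 0 at y ∈ {3}; g ≡ 0 at y ∈ {0, 3}; common: {3}.
  x = 6: f ≡ 0 at y ∈ {0}; g ≡ 0 at y ∈ {4, 5}; common: ∅.
Collecting: common zeros = {(3, 2), (5, 3)}, so the count is 2.
Comparison with the Bézout bound: 2 ≤ 2 = deg(f)·deg(g), as expected for curves with no common component (the bound is attained).


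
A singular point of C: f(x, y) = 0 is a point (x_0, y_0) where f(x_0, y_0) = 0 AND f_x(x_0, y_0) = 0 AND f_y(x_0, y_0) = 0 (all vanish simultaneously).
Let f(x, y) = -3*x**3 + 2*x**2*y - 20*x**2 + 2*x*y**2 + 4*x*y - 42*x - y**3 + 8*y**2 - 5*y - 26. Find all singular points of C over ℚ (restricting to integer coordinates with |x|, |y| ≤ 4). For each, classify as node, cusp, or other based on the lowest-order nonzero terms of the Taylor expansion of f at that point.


Singular points: {(-2, 1)}; classification: cusp.

Compute partial derivatives:
  f_x = -9*x**2 + 4*x*y - 40*x + 2*y**2 + 4*y - 42.
  f_y = 2*x**2 + 4*x*y + 4*x - 3*y**2 + 16*y - 5.
Scan x_0 ∈ {−4, ..., 4}. For each x_0, f_y(x_0, y) is a polynomial in y; find its integer roots y ∈ {−4, ..., 4}, then test f_x and f at those candidates.
  x = -4: f_y(-4, y) = 11 - 3*y**2; no integer root y with |y| ≤ 4.
  x = -3: f_y(-3, y) = -3*y**2 + 4*y + 1; no integer root y with |y| ≤ 4.
  x = -2: f_y(-2, y) = -3*y**2 + 8*y - 5; vanishes at y ∈ {1}. (-2, 1): f_x = 0, f = 0 — SINGULAR.
  x = -1: f_y(-1, y) = -3*y**2 + 12*y - 7; no integer root y with |y| ≤ 4.
  x = 0: f_y(0, y) = -3*y**2 + 16*y - 5; no integer root y with |y| ≤ 4.
  x = 1: f_y(1, y) = -3*y**2 + 20*y + 1; no integer root y with |y| ≤ 4.
  x = 2: f_y(2, y) = -3*y**2 + 24*y + 11; no integer root y with |y| ≤ 4.
  x = 3: f_y(3, y) = -3*y**2 + 28*y + 25; no integer root y with |y| ≤ 4.
  x = 4: f_y(4, y) = -3*y**2 + 32*y + 43; no integer root y with |y| ≤ 4.
Only singular point on the grid: (-2, 1).
Classify: substitute x = -2 + u, y = 1 + v and expand: f = -3*u**3 + 2*u**2*v + 2*u*v**2 - v**3 + v**2.
No constant or linear terms (consistent with a singular point). Quadratic part: v**2. Cubic part: -3*u**3 + 2*u**2*v + 2*u*v**2 - v**3.
The quadratic part v**2 is a perfect square, so there is a single (double) tangent line v = 0, i.e. y = 1. Restricting the cubic part to that line (v = 0) leaves -3*u**3 ≠ 0, so f is not divisible by v and the branch is v² ≈ 3*u**3 to lowest order — this is a cusp.
Classification: cusp.


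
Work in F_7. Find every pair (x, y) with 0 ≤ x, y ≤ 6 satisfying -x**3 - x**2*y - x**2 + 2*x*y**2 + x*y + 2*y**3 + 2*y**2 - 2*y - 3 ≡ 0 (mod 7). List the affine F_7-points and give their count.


Affine F_7-points: {(0, 3), (0, 5), (2, 6), (3, 2), (3, 3), (3, 5), (5, 1), (5, 2), (5, 5)}; count = 9.

For each of the 49 pairs (x, y) ∈ F_7², evaluate f(x, y) mod 7. Record the zeros.
  x = 0: [0↦4, 1↦6, 2↦3, 3↦0, 4↦2, 5↦0, 6↦6]  zeros at y ∈ {3, 5}
  x = 1: [0↦2, 1↦6, 2↦2, 3↦2, 4↦4, 5↦6, 6↦6]  zeros at y ∈ ∅
  x = 2: [0↦6, 1↦3, 2↦3, 3↦4, 4↦4, 5↦1, 6↦0]  zeros at y ∈ {6}
  x = 3: [0↦3, 1↦5, 2↦0, 3↦0, 4↦3, 5↦0, 6↦3]  zeros at y ∈ {2, 3, 5}
  x = 4: [0↦1, 1↦6, 2↦1, 3↦5, 4↦2, 5↦4, 6↦2]  zeros at y ∈ ∅
  x = 5: [0↦1, 1↦0, 2↦0, 3↦6, 4↦2, 5↦0, 6↦5]  zeros at y ∈ {1, 2, 5}
  x = 6: [0↦4, 1↦2, 2↦5, 3↦4, 4↦4, 5↦3, 6↦6]  zeros at y ∈ ∅
Collecting zeros: affine points = {(0, 3), (0, 5), (2, 6), (3, 2), (3, 3), (3, 5), (5, 1), (5, 2), (5, 5)}.
Total count |C(F_7)_aff| = 9.


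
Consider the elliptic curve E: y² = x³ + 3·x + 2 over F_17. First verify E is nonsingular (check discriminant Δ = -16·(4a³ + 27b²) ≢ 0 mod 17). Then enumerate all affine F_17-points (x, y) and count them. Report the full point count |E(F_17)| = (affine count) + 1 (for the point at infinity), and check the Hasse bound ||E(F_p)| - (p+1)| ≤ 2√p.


Affine points = {(0, 6), (0, 11), (2, 4), (2, 13), (3, 2), (3, 15), (6, 7), (6, 10), (7, 3), (7, 14), (12, 7), (12, 10), (14, 0), (16, 7), (16, 10)}; affine count = 15; |E(F_17)| = 16.

Discriminant check: Δ ∝ 4a³ + 27b² = 4·3³ + 27·2² = 4·27 + 27·4 ≡ 12 (mod 17). Nonzero ⇒ E is nonsingular.
For each x ∈ F_17, compute rhs = x³ + 3·x + 2 mod 17, then count y ∈ F_17 with y² ≡ rhs.
  x = 0: rhs = 2, matching y values: 6, 11 (2 points).
  x = 1: rhs = 6, matching y values: none (0 points).
  x = 2: rhs = 16, matching y values: 4, 13 (2 points).
  x = 3: rhs = 4, matching y values: 2, 15 (2 points).
  x = 4: rhs = 10, matching y values: none (0 points).
  x = 5: rhs = 6, matching y values: none (0 points).
  x = 6: rhs = 15, matching y values: 7, 10 (2 points).
  x = 7: rhs = 9, matching y values: 3, 14 (2 points).
  x = 8: rhs = 11, matching y values: none (0 points).
  x = 9: rhs = 10, matching y values: none (0 points).
  x = 10: rhs = 12, matching y values: none (0 points).
  x = 11: rhs = 6, matching y values: none (0 points).
  x = 12: rhs = 15, matching y values: 7, 10 (2 points).
  x = 13: rhs = 11, matching y values: none (0 points).
  x = 14: rhs = 0, matching y values: 0 (1 points).
  x = 15: rhs = 5, matching y values: none (0 points).
  x = 16: rhs = 15, matching y values: 7, 10 (2 points).
Total affine count: 15.
Full point count |E(F_17)| = 15 + 1 = 16.
Hasse bound: |16 − (17+1)| = |-2| = 2 ≤ 2√17 ≈ 8.2462 ✓.


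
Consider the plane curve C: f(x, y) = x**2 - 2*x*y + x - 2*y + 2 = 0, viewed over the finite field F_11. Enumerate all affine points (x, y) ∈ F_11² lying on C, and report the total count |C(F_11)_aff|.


Affine F_11-points: {(0, 1), (1, 1), (2, 5), (3, 10), (4, 0), (5, 10), (6, 0), (7, 5), (8, 9), (9, 9)}; count = 10.

For each of the 121 pairs (x, y) ∈ F_11², evaluate f(x, y) mod 11. Record the zeros.
  x = 0: [0↦2, 1↦0, 2↦9, 3↦7, 4↦5, 5↦3, 6↦1, 7↦10, 8↦8, 9↦6, 10↦4]  zeros at y ∈ {1}
  x = 1: [0↦4, 1↦0, 2↦7, 3↦3, 4↦10, 5↦6, 6↦2, 7↦9, 8↦5, 9↦1, 10↦8]  zeros at y ∈ {1}
  x = 2: [0↦8, 1↦2, 2↦7, 3↦1, 4↦6, 5↦0, 6↦5, 7↦10, 8↦4, 9↦9, 10↦3]  zeros at y ∈ {5}
  x = 3: [0↦3, 1↦6, 2↦9, 3↦1, 4↦4, 5↦7, 6↦10, 7↦2, 8↦5, 9↦8, 10↦0]  zeros at y ∈ {10}
  x = 4: [0↦0, 1↦1, 2↦2, 3↦3, 4↦4, 5↦5, 6↦6, 7↦7, 8↦8, 9↦9, 10↦10]  zeros at y ∈ {0}
  x = 5: [0↦10, 1↦9, 2↦8, 3↦7, 4↦6, 5↦5, 6↦4, 7↦3, 8↦2, 9↦1, 10↦0]  zeros at y ∈ {10}
  x = 6: [0↦0, 1↦8, 2↦5, 3↦2, 4↦10, 5↦7, 6↦4, 7↦1, 8↦9, 9↦6, 10↦3]  zeros at y ∈ {0}
  x = 7: [0↦3, 1↦9, 2↦4, 3↦10, 4↦5, 5↦0, 6↦6, 7↦1, 8↦7, 9↦2, 10↦8]  zeros at y ∈ {5}
  x = 8: [0↦8, 1↦1, 2↦5, 3↦9, 4↦2, 5↦6, 6↦10, 7↦3, 8↦7, 9↦0, 10↦4]  zeros at y ∈ {9}
  x = 9: [0↦4, 1↦6, 2↦8, 3↦10, 4↦1, 5↦3, 6↦5, 7↦7, 8↦9, 9↦0, 10↦2]  zeros at y ∈ {9}
  x = 10: [0↦2, 1↦2, 2↦2, 3↦2, 4↦2, 5↦2, 6↦2, 7↦2, 8↦2, 9↦2, 10↦2]  zeros at y ∈ ∅
Collecting zeros: affine points = {(0, 1), (1, 1), (2, 5), (3, 10), (4, 0), (5, 10), (6, 0), (7, 5), (8, 9), (9, 9)}.
Total count |C(F_11)_aff| = 10.


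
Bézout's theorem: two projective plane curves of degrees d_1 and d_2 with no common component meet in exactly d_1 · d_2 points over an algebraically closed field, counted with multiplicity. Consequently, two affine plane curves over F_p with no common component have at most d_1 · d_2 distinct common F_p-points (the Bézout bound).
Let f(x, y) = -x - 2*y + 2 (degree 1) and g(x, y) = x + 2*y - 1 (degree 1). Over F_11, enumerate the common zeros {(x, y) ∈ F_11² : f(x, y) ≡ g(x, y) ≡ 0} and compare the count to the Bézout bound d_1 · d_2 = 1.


Common zeros: ∅; count = 0; Bézout bound = 1.

deg(f) = 1, deg(g) = 1, so Bézout bound = 1.
Scan x ∈ F_11. For each x, list the y ∈ F_11 with f(x, y) ≡ 0 and those with g(x, y) ≡ 0 (mod 11); the common zeros in that column are the intersection.
  x = 0: f ≡ 0 at y ∈ {1}; g ≡ 0 at y ∈ {6}; common: ∅.
  x = 1: f ≡ 0 at y ∈ {6}; g ≡ 0 at y ∈ {0}; common: ∅.
  x = 2: f ≡ 0 at y ∈ {0}; g ≡ 0 at y ∈ {5}; common: ∅.
  x = 3: f ≡ 0 at y ∈ {5}; g ≡ 0 at y ∈ {10}; common: ∅.
  x = 4: f ≡ 0 at y ∈ {10}; g ≡ 0 at y ∈ {4}; common: ∅.
  x = 5: f ≡ 0 at y ∈ {4}; g ≡ 0 at y ∈ {9}; common: ∅.
  x = 6: f ≡ 0 at y ∈ {9}; g ≡ 0 at y ∈ {3}; common: ∅.
  x = 7: f ≡ 0 at y ∈ {3}; g ≡ 0 at y ∈ {8}; common: ∅.
  x = 8: f ≡ 0 at y ∈ {8}; g ≡ 0 at y ∈ {2}; common: ∅.
  x = 9: f ≡ 0 at y ∈ {2}; g ≡ 0 at y ∈ {7}; common: ∅.
  x = 10: f ≡ 0 at y ∈ {7}; g ≡ 0 at y ∈ {1}; common: ∅.
Collecting: common zeros = ∅, so the count is 0.
Comparison with the Bézout bound: 0 ≤ 1 = deg(f)·deg(g), as expected for curves with no common component (the affine F_11-count falls short of the bound because intersections may lie at infinity, over extension fields, or carry multiplicity).


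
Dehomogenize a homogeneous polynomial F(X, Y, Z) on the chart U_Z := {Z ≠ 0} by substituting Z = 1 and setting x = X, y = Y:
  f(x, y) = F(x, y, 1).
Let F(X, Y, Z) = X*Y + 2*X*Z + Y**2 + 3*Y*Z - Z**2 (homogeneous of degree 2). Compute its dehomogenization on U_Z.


f(x, y) = x*y + 2*x + y**2 + 3*y - 1

On U_Z we set Z = 1. Each monomial c·X^i·Y^j·Z^k in F becomes c·x^i·y^j·1^k = c·x^i·y^j.
Substituting Z = 1: F(X, Y, 1) = x*y + 2*x + y**2 + 3*y - 1.
Note: deg(f) ≤ deg(F) = 2; strict inequality happens when F is divisible by Z (lost terms).


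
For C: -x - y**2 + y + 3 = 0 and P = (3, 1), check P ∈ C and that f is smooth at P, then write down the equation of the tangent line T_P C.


Tangent line at P: -x - y + 4 = 0.

Step 1: f(3, 1) = 0, so P lies on C.
Step 2: partial derivatives
  f_x(x, y) = -1, f_y(x, y) = 1 - 2*y.
  f_x(P) = -1, f_y(P) = -1 (gradient nonzero, so P is smooth).
Step 3: tangent line at P: -1·(x − 3) + -1·(y − 1) = 0.
Expanding: -x - y + 4 = 0.


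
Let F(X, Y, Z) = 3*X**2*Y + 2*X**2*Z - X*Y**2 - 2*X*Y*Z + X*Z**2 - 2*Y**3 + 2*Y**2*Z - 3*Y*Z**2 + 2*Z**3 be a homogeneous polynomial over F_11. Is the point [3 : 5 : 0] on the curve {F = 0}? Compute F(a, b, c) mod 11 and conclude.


F(3,5,0) ≡ 8 (mod 11); P is NOT on the curve.

Evaluate F(3, 5, 0) term-by-term (mod 11).
  3*X**2*Y ↦ 3·9·5·1 = 135
  2*X**2*Z ↦ 2·9·1·0 = 0
  -X*Y**2 ↦ -1·3·25·1 = -75
  -2*X*Y*Z ↦ -2·3·5·0 = 0
  X*Z**2 ↦ 1·3·1·0 = 0
  -2*Y**3 ↦ -2·1·125·1 = -250
  2*Y**2*Z ↦ 2·1·25·0 = 0
  -3*Y*Z**2 ↦ -3·1·5·0 = 0
  2*Z**3 ↦ 2·1·1·0 = 0
Sum: F(3, 5, 0) = (135) + (0) + (-75) + (0) + (0) + (-250) + (0) + (0) + (0) = -190.
Reducing mod 11: -190 ≡ 8 (mod 11).
Since F(a, b, c) ≡ 8 ≠ 0 (mod 11), P does NOT lie on the curve.


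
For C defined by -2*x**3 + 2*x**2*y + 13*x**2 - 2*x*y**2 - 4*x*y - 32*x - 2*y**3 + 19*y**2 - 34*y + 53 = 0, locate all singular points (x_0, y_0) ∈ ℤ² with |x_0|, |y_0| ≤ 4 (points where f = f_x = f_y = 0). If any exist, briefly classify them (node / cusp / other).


Singular points: {(3, 2)}; classification: node.

Compute partial derivatives:
  f_x = -6*x**2 + 4*x*y + 26*x - 2*y**2 - 4*y - 32.
  f_y = 2*x**2 - 4*x*y - 4*x - 6*y**2 + 38*y - 34.
Scan x_0 ∈ {−4, ..., 4}. For each x_0, f_y(x_0, y) is a polynomial in y; find its integer roots y ∈ {−4, ..., 4}, then test f_x and f at those candidates.
  x = -4: f_y(-4, y) = -6*y**2 + 54*y + 14; no integer root y with |y| ≤ 4.
  x = -3: f_y(-3, y) = -6*y**2 + 50*y - 4; no integer root y with |y| ≤ 4.
  x = -2: f_y(-2, y) = -6*y**2 + 46*y - 18; no integer root y with |y| ≤ 4.
  x = -1: f_y(-1, y) = -6*y**2 + 42*y - 28; no integer root y with |y| ≤ 4.
  x = 0: f_y(0, y) = -6*y**2 + 38*y - 34; no integer root y with |y| ≤ 4.
  x = 1: f_y(1, y) = -6*y**2 + 34*y - 36; no integer root y with |y| ≤ 4.
  x = 2: f_y(2, y) = -6*y**2 + 30*y - 34; no integer root y with |y| ≤ 4.
  x = 3: f_y(3, y) = -6*y**2 + 26*y - 28; vanishes at y ∈ {2}. (3, 2): f_x = 0, f = 0 — SINGULAR.
  x = 4: f_y(4, y) = -6*y**2 + 22*y - 18; no integer root y with |y| ≤ 4.
Only singular point on the grid: (3, 2).
Classify: substitute x = 3 + u, y = 2 + v and expand: f = -2*u**3 + 2*u**2*v - u**2 - 2*u*v**2 - 2*v**3 + v**2.
No constant or linear terms (consistent with a singular point). Quadratic part: -u**2 + v**2. Cubic part: -2*u**3 + 2*u**2*v - 2*u*v**2 - 2*v**3.
The quadratic part v**2 - u**2 = (v − u)(v + u) splits into two distinct linear factors, so there are two distinct tangent lines y − 2 = ±(x − 3) — this is a node (ordinary double point).
Classification: node.
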